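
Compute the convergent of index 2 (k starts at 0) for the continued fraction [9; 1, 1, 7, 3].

Using pₖ = aₖpₖ₋₁ + pₖ₋₂, qₖ = aₖqₖ₋₁ + qₖ₋₂ (with p₋₁=1, p₋₂=0, q₋₁=0, q₋₂=1):
  k=0: a=9, p=9, q=1
  k=1: a=1, p=10, q=1
  k=2: a=1, p=19, q=2

19/2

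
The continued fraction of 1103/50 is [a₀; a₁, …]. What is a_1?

1103 = 22·50 + 3   →  a_0 = 22
50 = 16·3 + 2   →  a_1 = 16

16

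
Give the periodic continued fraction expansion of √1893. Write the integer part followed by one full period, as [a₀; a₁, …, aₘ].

a₀ = ⌊√1893⌋ = 43.
With m₀=0, d₀=1 and mₖ₊₁ = dₖaₖ − mₖ, dₖ₊₁ = (n − mₖ₊₁²)/dₖ, aₖ₊₁ = ⌊(a₀+mₖ₊₁)/dₖ₊₁⌋:
  k=1: m=43, d=44, a=1
  k=2: m=1, d=43, a=1
  k=3: m=42, d=3, a=28
  k=4: m=42, d=43, a=1
  k=5: m=1, d=44, a=1
  k=6: m=43, d=1, a=86
d=1 and a=2a₀=86 at k=6, so the next step gives (m, d) = (43, 44) again — its k=1 value — and the period has length 6.

[43; 1, 1, 28, 1, 1, 86]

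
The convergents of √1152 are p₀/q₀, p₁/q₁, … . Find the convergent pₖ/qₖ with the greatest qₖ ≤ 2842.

39202/1155

√1152 = [33; 1, 15, 1, 66, …] (period length 4).
Convergents:
  p_0/q_0 = 33/1
  p_1/q_1 = 34/1
  p_2/q_2 = 543/16
  p_3/q_3 = 577/17
  p_4/q_4 = 38625/1138
  p_5/q_5 = 39202/1155
  p_6/q_6 = 626655/18463
q_5 = 1155 ≤ 2842 < 18463 = q_6, so the answer is 39202/1155.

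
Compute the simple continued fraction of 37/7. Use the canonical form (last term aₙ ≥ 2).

37 = 5*7 + 2
7 = 3*2 + 1
2 = 2*1 + 0  (stop)
So 37/7 = [5; 3, 2].

[5; 3, 2]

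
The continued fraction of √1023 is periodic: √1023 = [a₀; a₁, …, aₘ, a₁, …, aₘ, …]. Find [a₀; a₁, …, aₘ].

[31; 1, 62]

a₀ = ⌊√1023⌋ = 31.
With m₀=0, d₀=1 and mₖ₊₁ = dₖaₖ − mₖ, dₖ₊₁ = (n − mₖ₊₁²)/dₖ, aₖ₊₁ = ⌊(a₀+mₖ₊₁)/dₖ₊₁⌋:
  k=1: m=31, d=62, a=1
  k=2: m=31, d=1, a=62
d=1 and a=2a₀=62 at k=2, so the next step gives (m, d) = (31, 62) again — its k=1 value — and the period has length 2.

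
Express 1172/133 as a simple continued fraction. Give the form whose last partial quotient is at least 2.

[8; 1, 4, 3, 8]

1172 = 8×133 + 108
133 = 1×108 + 25
108 = 4×25 + 8
25 = 3×8 + 1
8 = 8×1 + 0  (stop)
So 1172/133 = [8; 1, 4, 3, 8].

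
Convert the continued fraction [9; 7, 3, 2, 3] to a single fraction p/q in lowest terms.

Using pₖ = aₖpₖ₋₁ + pₖ₋₂ and qₖ = aₖqₖ₋₁ + qₖ₋₂:
  k=0: a=9, p=9, q=1
  k=1: a=7, p=64, q=7
  k=2: a=3, p=201, q=22
  k=3: a=2, p=466, q=51
  k=4: a=3, p=1599, q=175

1599/175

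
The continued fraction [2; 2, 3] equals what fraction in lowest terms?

Fold from the inside: start with 3/1.
  2 + 1/3 = 7/3
  2 + 3/7 = 17/7

17/7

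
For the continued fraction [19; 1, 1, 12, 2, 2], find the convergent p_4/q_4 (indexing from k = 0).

1015/52

Using pₖ = aₖpₖ₋₁ + pₖ₋₂, qₖ = aₖqₖ₋₁ + qₖ₋₂ (with p₋₁=1, p₋₂=0, q₋₁=0, q₋₂=1):
  k=0: a=19, p=19, q=1
  k=1: a=1, p=20, q=1
  k=2: a=1, p=39, q=2
  k=3: a=12, p=488, q=25
  k=4: a=2, p=1015, q=52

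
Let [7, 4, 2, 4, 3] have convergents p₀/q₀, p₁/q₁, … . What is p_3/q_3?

Using pₖ = aₖpₖ₋₁ + pₖ₋₂, qₖ = aₖqₖ₋₁ + qₖ₋₂ (with p₋₁=1, p₋₂=0, q₋₁=0, q₋₂=1):
  k=0: a=7, p=7, q=1
  k=1: a=4, p=29, q=4
  k=2: a=2, p=65, q=9
  k=3: a=4, p=289, q=40

289/40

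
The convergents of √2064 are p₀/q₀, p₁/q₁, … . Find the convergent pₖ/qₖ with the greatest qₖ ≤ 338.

7269/160

√2064 = [45; 2, 3, 7, 3, 2, 90, …] (period length 6).
Convergents:
  p_0/q_0 = 45/1
  p_1/q_1 = 91/2
  p_2/q_2 = 318/7
  p_3/q_3 = 2317/51
  p_4/q_4 = 7269/160
  p_5/q_5 = 16855/371
q_4 = 160 ≤ 338 < 371 = q_5, so the answer is 7269/160.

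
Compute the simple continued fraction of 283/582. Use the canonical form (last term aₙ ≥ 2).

283 = 0·582 + 283
582 = 2·283 + 16
283 = 17·16 + 11
16 = 1·11 + 5
11 = 2·5 + 1
5 = 5·1 + 0  (stop)
So 283/582 = [0; 2, 17, 1, 2, 5].

[0; 2, 17, 1, 2, 5]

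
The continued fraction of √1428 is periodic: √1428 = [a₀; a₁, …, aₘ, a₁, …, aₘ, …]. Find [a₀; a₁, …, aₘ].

[37; 1, 3, 1, 2, 1, 3, 1, 74]

a₀ = ⌊√1428⌋ = 37.
With m₀=0, d₀=1 and mₖ₊₁ = dₖaₖ − mₖ, dₖ₊₁ = (n − mₖ₊₁²)/dₖ, aₖ₊₁ = ⌊(a₀+mₖ₊₁)/dₖ₊₁⌋:
  k=1: m=37, d=59, a=1
  k=2: m=22, d=16, a=3
  k=3: m=26, d=47, a=1
  k=4: m=21, d=21, a=2
  k=5: m=21, d=47, a=1
  k=6: m=26, d=16, a=3
  k=7: m=22, d=59, a=1
  k=8: m=37, d=1, a=74
d=1 and a=2a₀=74 at k=8, so the next step gives (m, d) = (37, 59) again — its k=1 value — and the period has length 8.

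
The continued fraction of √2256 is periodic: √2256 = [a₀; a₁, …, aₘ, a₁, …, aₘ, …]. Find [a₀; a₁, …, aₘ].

a₀ = ⌊√2256⌋ = 47.
With m₀=0, d₀=1 and mₖ₊₁ = dₖaₖ − mₖ, dₖ₊₁ = (n − mₖ₊₁²)/dₖ, aₖ₊₁ = ⌊(a₀+mₖ₊₁)/dₖ₊₁⌋:
  k=1: m=47, d=47, a=2
  k=2: m=47, d=1, a=94
d=1 and a=2a₀=94 at k=2, so the next step gives (m, d) = (47, 47) again — its k=1 value — and the period has length 2.

[47; 2, 94]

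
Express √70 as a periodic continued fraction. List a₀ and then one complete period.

[8; 2, 1, 2, 1, 2, 16]

a₀ = ⌊√70⌋ = 8.
With m₀=0, d₀=1 and mₖ₊₁ = dₖaₖ − mₖ, dₖ₊₁ = (n − mₖ₊₁²)/dₖ, aₖ₊₁ = ⌊(a₀+mₖ₊₁)/dₖ₊₁⌋:
  k=1: m=8, d=6, a=2
  k=2: m=4, d=9, a=1
  k=3: m=5, d=5, a=2
  k=4: m=5, d=9, a=1
  k=5: m=4, d=6, a=2
  k=6: m=8, d=1, a=16
d=1 and a=2a₀=16 at k=6, so the next step gives (m, d) = (8, 6) again — its k=1 value — and the period has length 6.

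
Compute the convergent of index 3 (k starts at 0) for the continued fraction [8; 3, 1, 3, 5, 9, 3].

Using pₖ = aₖpₖ₋₁ + pₖ₋₂, qₖ = aₖqₖ₋₁ + qₖ₋₂ (with p₋₁=1, p₋₂=0, q₋₁=0, q₋₂=1):
  k=0: a=8, p=8, q=1
  k=1: a=3, p=25, q=3
  k=2: a=1, p=33, q=4
  k=3: a=3, p=124, q=15

124/15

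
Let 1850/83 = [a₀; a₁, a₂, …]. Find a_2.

1850 = 22·83 + 24   →  a_0 = 22
83 = 3·24 + 11   →  a_1 = 3
24 = 2·11 + 2   →  a_2 = 2

2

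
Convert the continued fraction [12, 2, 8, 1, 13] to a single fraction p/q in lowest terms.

3293/264

Fold from the inside: start with 13/1.
  1 + 1/13 = 14/13
  8 + 13/14 = 125/14
  2 + 14/125 = 264/125
  12 + 125/264 = 3293/264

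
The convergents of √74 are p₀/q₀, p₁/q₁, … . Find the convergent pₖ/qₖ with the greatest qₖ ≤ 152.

√74 = [8; 1, 1, 1, 1, 16, …] (period length 5).
Convergents:
  p_0/q_0 = 8/1
  p_1/q_1 = 9/1
  p_2/q_2 = 17/2
  p_3/q_3 = 26/3
  p_4/q_4 = 43/5
  p_5/q_5 = 714/83
  p_6/q_6 = 757/88
  p_7/q_7 = 1471/171
q_6 = 88 ≤ 152 < 171 = q_7, so the answer is 757/88.

757/88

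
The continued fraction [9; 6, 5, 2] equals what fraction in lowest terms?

Using pₖ = aₖpₖ₋₁ + pₖ₋₂ and qₖ = aₖqₖ₋₁ + qₖ₋₂:
  k=0: a=9, p=9, q=1
  k=1: a=6, p=55, q=6
  k=2: a=5, p=284, q=31
  k=3: a=2, p=623, q=68

623/68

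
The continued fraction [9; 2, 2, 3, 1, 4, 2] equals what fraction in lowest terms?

Fold from the inside: start with 2/1.
  4 + 1/2 = 9/2
  1 + 2/9 = 11/9
  3 + 9/11 = 42/11
  2 + 11/42 = 95/42
  2 + 42/95 = 232/95
  9 + 95/232 = 2183/232

2183/232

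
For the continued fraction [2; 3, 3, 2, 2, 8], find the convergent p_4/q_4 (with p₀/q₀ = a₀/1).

129/56

Using pₖ = aₖpₖ₋₁ + pₖ₋₂, qₖ = aₖqₖ₋₁ + qₖ₋₂ (with p₋₁=1, p₋₂=0, q₋₁=0, q₋₂=1):
  k=0: a=2, p=2, q=1
  k=1: a=3, p=7, q=3
  k=2: a=3, p=23, q=10
  k=3: a=2, p=53, q=23
  k=4: a=2, p=129, q=56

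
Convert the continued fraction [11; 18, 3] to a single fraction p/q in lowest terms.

608/55

Using pₖ = aₖpₖ₋₁ + pₖ₋₂ and qₖ = aₖqₖ₋₁ + qₖ₋₂:
  k=0: a=11, p=11, q=1
  k=1: a=18, p=199, q=18
  k=2: a=3, p=608, q=55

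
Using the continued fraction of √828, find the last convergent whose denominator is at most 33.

892/31

√828 = [28; 1, 3, 2, 3, 1, 56, …] (period length 6).
Convergents:
  p_0/q_0 = 28/1
  p_1/q_1 = 29/1
  p_2/q_2 = 115/4
  p_3/q_3 = 259/9
  p_4/q_4 = 892/31
  p_5/q_5 = 1151/40
q_4 = 31 ≤ 33 < 40 = q_5, so the answer is 892/31.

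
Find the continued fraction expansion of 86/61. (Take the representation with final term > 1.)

[1; 2, 2, 3, 1, 2]

86 = 1·61 + 25
61 = 2·25 + 11
25 = 2·11 + 3
11 = 3·3 + 2
3 = 1·2 + 1
2 = 2·1 + 0  (stop)
So 86/61 = [1; 2, 2, 3, 1, 2].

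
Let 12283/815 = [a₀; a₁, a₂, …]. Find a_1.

14

12283 = 15·815 + 58   →  a_0 = 15
815 = 14·58 + 3   →  a_1 = 14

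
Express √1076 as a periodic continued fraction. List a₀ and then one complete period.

[32; 1, 4, 16, 4, 1, 64]

a₀ = ⌊√1076⌋ = 32.
With m₀=0, d₀=1 and mₖ₊₁ = dₖaₖ − mₖ, dₖ₊₁ = (n − mₖ₊₁²)/dₖ, aₖ₊₁ = ⌊(a₀+mₖ₊₁)/dₖ₊₁⌋:
  k=1: m=32, d=52, a=1
  k=2: m=20, d=13, a=4
  k=3: m=32, d=4, a=16
  k=4: m=32, d=13, a=4
  k=5: m=20, d=52, a=1
  k=6: m=32, d=1, a=64
d=1 and a=2a₀=64 at k=6, so the next step gives (m, d) = (32, 52) again — its k=1 value — and the period has length 6.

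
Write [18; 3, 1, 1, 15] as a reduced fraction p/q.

1993/109

Fold from the inside: start with 15/1.
  1 + 1/15 = 16/15
  1 + 15/16 = 31/16
  3 + 16/31 = 109/31
  18 + 31/109 = 1993/109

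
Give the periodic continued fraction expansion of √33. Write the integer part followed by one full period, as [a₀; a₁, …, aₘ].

a₀ = ⌊√33⌋ = 5.
With m₀=0, d₀=1 and mₖ₊₁ = dₖaₖ − mₖ, dₖ₊₁ = (n − mₖ₊₁²)/dₖ, aₖ₊₁ = ⌊(a₀+mₖ₊₁)/dₖ₊₁⌋:
  k=1: m=5, d=8, a=1
  k=2: m=3, d=3, a=2
  k=3: m=3, d=8, a=1
  k=4: m=5, d=1, a=10
d=1 and a=2a₀=10 at k=4, so the next step gives (m, d) = (5, 8) again — its k=1 value — and the period has length 4.

[5; 1, 2, 1, 10]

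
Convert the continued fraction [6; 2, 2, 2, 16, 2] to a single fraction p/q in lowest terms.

2605/406

Fold from the inside: start with 2/1.
  16 + 1/2 = 33/2
  2 + 2/33 = 68/33
  2 + 33/68 = 169/68
  2 + 68/169 = 406/169
  6 + 169/406 = 2605/406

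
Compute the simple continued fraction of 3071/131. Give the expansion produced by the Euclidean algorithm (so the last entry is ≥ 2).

3071 = 23·131 + 58
131 = 2·58 + 15
58 = 3·15 + 13
15 = 1·13 + 2
13 = 6·2 + 1
2 = 2·1 + 0  (stop)
So 3071/131 = [23; 2, 3, 1, 6, 2].

[23; 2, 3, 1, 6, 2]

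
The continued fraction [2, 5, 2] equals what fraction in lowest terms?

Using pₖ = aₖpₖ₋₁ + pₖ₋₂ and qₖ = aₖqₖ₋₁ + qₖ₋₂:
  k=0: a=2, p=2, q=1
  k=1: a=5, p=11, q=5
  k=2: a=2, p=24, q=11

24/11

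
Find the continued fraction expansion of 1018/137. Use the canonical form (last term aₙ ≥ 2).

1018 = 7·137 + 59
137 = 2·59 + 19
59 = 3·19 + 2
19 = 9·2 + 1
2 = 2·1 + 0  (stop)
So 1018/137 = [7; 2, 3, 9, 2].

[7; 2, 3, 9, 2]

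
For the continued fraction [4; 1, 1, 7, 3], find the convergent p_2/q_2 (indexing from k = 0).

Using pₖ = aₖpₖ₋₁ + pₖ₋₂, qₖ = aₖqₖ₋₁ + qₖ₋₂ (with p₋₁=1, p₋₂=0, q₋₁=0, q₋₂=1):
  k=0: a=4, p=4, q=1
  k=1: a=1, p=5, q=1
  k=2: a=1, p=9, q=2

9/2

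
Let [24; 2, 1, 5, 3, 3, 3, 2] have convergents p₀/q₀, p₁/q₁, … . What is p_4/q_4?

1315/54

Using pₖ = aₖpₖ₋₁ + pₖ₋₂, qₖ = aₖqₖ₋₁ + qₖ₋₂ (with p₋₁=1, p₋₂=0, q₋₁=0, q₋₂=1):
  k=0: a=24, p=24, q=1
  k=1: a=2, p=49, q=2
  k=2: a=1, p=73, q=3
  k=3: a=5, p=414, q=17
  k=4: a=3, p=1315, q=54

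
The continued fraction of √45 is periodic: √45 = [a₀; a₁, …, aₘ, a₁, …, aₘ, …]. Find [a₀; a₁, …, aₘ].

[6; 1, 2, 2, 2, 1, 12]

a₀ = ⌊√45⌋ = 6.
With m₀=0, d₀=1 and mₖ₊₁ = dₖaₖ − mₖ, dₖ₊₁ = (n − mₖ₊₁²)/dₖ, aₖ₊₁ = ⌊(a₀+mₖ₊₁)/dₖ₊₁⌋:
  k=1: m=6, d=9, a=1
  k=2: m=3, d=4, a=2
  k=3: m=5, d=5, a=2
  k=4: m=5, d=4, a=2
  k=5: m=3, d=9, a=1
  k=6: m=6, d=1, a=12
d=1 and a=2a₀=12 at k=6, so the next step gives (m, d) = (6, 9) again — its k=1 value — and the period has length 6.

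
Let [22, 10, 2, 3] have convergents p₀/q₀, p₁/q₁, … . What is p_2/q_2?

Using pₖ = aₖpₖ₋₁ + pₖ₋₂, qₖ = aₖqₖ₋₁ + qₖ₋₂ (with p₋₁=1, p₋₂=0, q₋₁=0, q₋₂=1):
  k=0: a=22, p=22, q=1
  k=1: a=10, p=221, q=10
  k=2: a=2, p=464, q=21

464/21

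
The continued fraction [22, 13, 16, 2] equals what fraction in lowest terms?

9515/431

Fold from the inside: start with 2/1.
  16 + 1/2 = 33/2
  13 + 2/33 = 431/33
  22 + 33/431 = 9515/431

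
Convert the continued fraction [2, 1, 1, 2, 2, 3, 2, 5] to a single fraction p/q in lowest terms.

Fold from the inside: start with 5/1.
  2 + 1/5 = 11/5
  3 + 5/11 = 38/11
  2 + 11/38 = 87/38
  2 + 38/87 = 212/87
  1 + 87/212 = 299/212
  1 + 212/299 = 511/299
  2 + 299/511 = 1321/511

1321/511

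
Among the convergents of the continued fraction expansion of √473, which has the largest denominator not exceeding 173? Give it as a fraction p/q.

√473 = [21; 1, 2, 1, 42, …] (period length 4).
Convergents:
  p_0/q_0 = 21/1
  p_1/q_1 = 22/1
  p_2/q_2 = 65/3
  p_3/q_3 = 87/4
  p_4/q_4 = 3719/171
  p_5/q_5 = 3806/175
q_4 = 171 ≤ 173 < 175 = q_5, so the answer is 3719/171.

3719/171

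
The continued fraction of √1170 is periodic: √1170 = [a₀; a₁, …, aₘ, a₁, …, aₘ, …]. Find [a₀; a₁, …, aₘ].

[34; 4, 1, 6, 1, 4, 68]

a₀ = ⌊√1170⌋ = 34.
With m₀=0, d₀=1 and mₖ₊₁ = dₖaₖ − mₖ, dₖ₊₁ = (n − mₖ₊₁²)/dₖ, aₖ₊₁ = ⌊(a₀+mₖ₊₁)/dₖ₊₁⌋:
  k=1: m=34, d=14, a=4
  k=2: m=22, d=49, a=1
  k=3: m=27, d=9, a=6
  k=4: m=27, d=49, a=1
  k=5: m=22, d=14, a=4
  k=6: m=34, d=1, a=68
d=1 and a=2a₀=68 at k=6, so the next step gives (m, d) = (34, 14) again — its k=1 value — and the period has length 6.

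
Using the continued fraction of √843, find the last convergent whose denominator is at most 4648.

√843 = [29; 29, 58, …] (period length 2).
Convergents:
  p_0/q_0 = 29/1
  p_1/q_1 = 842/29
  p_2/q_2 = 48865/1683
  p_3/q_3 = 1417927/48836
q_2 = 1683 ≤ 4648 < 48836 = q_3, so the answer is 48865/1683.

48865/1683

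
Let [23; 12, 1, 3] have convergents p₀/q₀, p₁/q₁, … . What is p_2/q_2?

300/13

Using pₖ = aₖpₖ₋₁ + pₖ₋₂, qₖ = aₖqₖ₋₁ + qₖ₋₂ (with p₋₁=1, p₋₂=0, q₋₁=0, q₋₂=1):
  k=0: a=23, p=23, q=1
  k=1: a=12, p=277, q=12
  k=2: a=1, p=300, q=13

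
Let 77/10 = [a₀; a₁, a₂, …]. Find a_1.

1

77 = 7·10 + 7   →  a_0 = 7
10 = 1·7 + 3   →  a_1 = 1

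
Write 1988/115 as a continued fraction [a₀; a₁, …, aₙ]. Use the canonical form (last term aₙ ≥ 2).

[17; 3, 2, 16]

1988 = 17·115 + 33
115 = 3·33 + 16
33 = 2·16 + 1
16 = 16·1 + 0  (stop)
So 1988/115 = [17; 3, 2, 16].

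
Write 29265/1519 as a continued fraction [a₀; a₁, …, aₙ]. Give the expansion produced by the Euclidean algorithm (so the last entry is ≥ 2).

[19; 3, 1, 3, 6, 16]

29265 = 19×1519 + 404
1519 = 3×404 + 307
404 = 1×307 + 97
307 = 3×97 + 16
97 = 6×16 + 1
16 = 16×1 + 0  (stop)
So 29265/1519 = [19; 3, 1, 3, 6, 16].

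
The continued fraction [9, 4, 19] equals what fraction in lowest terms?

712/77

Fold from the inside: start with 19/1.
  4 + 1/19 = 77/19
  9 + 19/77 = 712/77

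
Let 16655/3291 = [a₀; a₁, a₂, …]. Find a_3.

16655 = 5·3291 + 200   →  a_0 = 5
3291 = 16·200 + 91   →  a_1 = 16
200 = 2·91 + 18   →  a_2 = 2
91 = 5·18 + 1   →  a_3 = 5

5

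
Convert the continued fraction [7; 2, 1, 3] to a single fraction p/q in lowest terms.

81/11

Using pₖ = aₖpₖ₋₁ + pₖ₋₂ and qₖ = aₖqₖ₋₁ + qₖ₋₂:
  k=0: a=7, p=7, q=1
  k=1: a=2, p=15, q=2
  k=2: a=1, p=22, q=3
  k=3: a=3, p=81, q=11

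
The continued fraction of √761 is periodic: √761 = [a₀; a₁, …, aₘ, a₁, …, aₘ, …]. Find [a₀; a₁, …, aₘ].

a₀ = ⌊√761⌋ = 27.

[27; 1, 1, 2, 2, 1, 1, 54]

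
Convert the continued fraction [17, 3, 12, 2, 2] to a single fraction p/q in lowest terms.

3309/191

Using pₖ = aₖpₖ₋₁ + pₖ₋₂ and qₖ = aₖqₖ₋₁ + qₖ₋₂:
  k=0: a=17, p=17, q=1
  k=1: a=3, p=52, q=3
  k=2: a=12, p=641, q=37
  k=3: a=2, p=1334, q=77
  k=4: a=2, p=3309, q=191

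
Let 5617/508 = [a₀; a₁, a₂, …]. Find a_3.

5617 = 11·508 + 29   →  a_0 = 11
508 = 17·29 + 15   →  a_1 = 17
29 = 1·15 + 14   →  a_2 = 1
15 = 1·14 + 1   →  a_3 = 1

1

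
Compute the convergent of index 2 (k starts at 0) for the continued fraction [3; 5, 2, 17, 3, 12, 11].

Using pₖ = aₖpₖ₋₁ + pₖ₋₂, qₖ = aₖqₖ₋₁ + qₖ₋₂ (with p₋₁=1, p₋₂=0, q₋₁=0, q₋₂=1):
  k=0: a=3, p=3, q=1
  k=1: a=5, p=16, q=5
  k=2: a=2, p=35, q=11

35/11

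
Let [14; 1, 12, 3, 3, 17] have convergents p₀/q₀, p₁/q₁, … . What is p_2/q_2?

Using pₖ = aₖpₖ₋₁ + pₖ₋₂, qₖ = aₖqₖ₋₁ + qₖ₋₂ (with p₋₁=1, p₋₂=0, q₋₁=0, q₋₂=1):
  k=0: a=14, p=14, q=1
  k=1: a=1, p=15, q=1
  k=2: a=12, p=194, q=13

194/13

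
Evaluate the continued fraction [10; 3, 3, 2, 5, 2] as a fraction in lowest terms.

Fold from the inside: start with 2/1.
  5 + 1/2 = 11/2
  2 + 2/11 = 24/11
  3 + 11/24 = 83/24
  3 + 24/83 = 273/83
  10 + 83/273 = 2813/273

2813/273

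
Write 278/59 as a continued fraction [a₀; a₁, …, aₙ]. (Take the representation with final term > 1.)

[4; 1, 2, 2, 8]

278 = 4×59 + 42
59 = 1×42 + 17
42 = 2×17 + 8
17 = 2×8 + 1
8 = 8×1 + 0  (stop)
So 278/59 = [4; 1, 2, 2, 8].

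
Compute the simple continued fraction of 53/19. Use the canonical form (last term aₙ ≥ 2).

[2; 1, 3, 1, 3]

53 = 2*19 + 15
19 = 1*15 + 4
15 = 3*4 + 3
4 = 1*3 + 1
3 = 3*1 + 0  (stop)
So 53/19 = [2; 1, 3, 1, 3].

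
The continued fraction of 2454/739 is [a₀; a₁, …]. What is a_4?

2454 = 3·739 + 237   →  a_0 = 3
739 = 3·237 + 28   →  a_1 = 3
237 = 8·28 + 13   →  a_2 = 8
28 = 2·13 + 2   →  a_3 = 2
13 = 6·2 + 1   →  a_4 = 6

6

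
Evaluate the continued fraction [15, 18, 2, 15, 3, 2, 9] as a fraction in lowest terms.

579899/38521

Fold from the inside: start with 9/1.
  2 + 1/9 = 19/9
  3 + 9/19 = 66/19
  15 + 19/66 = 1009/66
  2 + 66/1009 = 2084/1009
  18 + 1009/2084 = 38521/2084
  15 + 2084/38521 = 579899/38521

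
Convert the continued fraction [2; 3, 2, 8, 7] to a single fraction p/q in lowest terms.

Using pₖ = aₖpₖ₋₁ + pₖ₋₂ and qₖ = aₖqₖ₋₁ + qₖ₋₂:
  k=0: a=2, p=2, q=1
  k=1: a=3, p=7, q=3
  k=2: a=2, p=16, q=7
  k=3: a=8, p=135, q=59
  k=4: a=7, p=961, q=420

961/420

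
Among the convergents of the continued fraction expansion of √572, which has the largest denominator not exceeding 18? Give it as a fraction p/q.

287/12

√572 = [23; 1, 10, 1, 46, …] (period length 4).
Convergents:
  p_0/q_0 = 23/1
  p_1/q_1 = 24/1
  p_2/q_2 = 263/11
  p_3/q_3 = 287/12
  p_4/q_4 = 13465/563
q_3 = 12 ≤ 18 < 563 = q_4, so the answer is 287/12.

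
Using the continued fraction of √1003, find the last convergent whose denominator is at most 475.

9026/285

√1003 = [31; 1, 2, 31, 2, 1, 62, …] (period length 6).
Convergents:
  p_0/q_0 = 31/1
  p_1/q_1 = 32/1
  p_2/q_2 = 95/3
  p_3/q_3 = 2977/94
  p_4/q_4 = 6049/191
  p_5/q_5 = 9026/285
  p_6/q_6 = 565661/17861
q_5 = 285 ≤ 475 < 17861 = q_6, so the answer is 9026/285.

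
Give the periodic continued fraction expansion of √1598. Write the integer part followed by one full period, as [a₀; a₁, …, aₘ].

[39; 1, 38, 1, 78]

a₀ = ⌊√1598⌋ = 39.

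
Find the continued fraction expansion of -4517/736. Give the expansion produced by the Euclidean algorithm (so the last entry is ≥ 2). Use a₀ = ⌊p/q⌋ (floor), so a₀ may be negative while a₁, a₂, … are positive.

-4517 = -7*736 + 635
736 = 1*635 + 101
635 = 6*101 + 29
101 = 3*29 + 14
29 = 2*14 + 1
14 = 14*1 + 0  (stop)
So -4517/736 = [-7; 1, 6, 3, 2, 14].

[-7; 1, 6, 3, 2, 14]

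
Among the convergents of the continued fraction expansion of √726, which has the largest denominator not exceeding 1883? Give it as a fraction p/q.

26163/971

√726 = [26; 1, 16, 1, 52, …] (period length 4).
Convergents:
  p_0/q_0 = 26/1
  p_1/q_1 = 27/1
  p_2/q_2 = 458/17
  p_3/q_3 = 485/18
  p_4/q_4 = 25678/953
  p_5/q_5 = 26163/971
  p_6/q_6 = 444286/16489
q_5 = 971 ≤ 1883 < 16489 = q_6, so the answer is 26163/971.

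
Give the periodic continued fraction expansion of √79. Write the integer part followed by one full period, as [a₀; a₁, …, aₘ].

a₀ = ⌊√79⌋ = 8.
With m₀=0, d₀=1 and mₖ₊₁ = dₖaₖ − mₖ, dₖ₊₁ = (n − mₖ₊₁²)/dₖ, aₖ₊₁ = ⌊(a₀+mₖ₊₁)/dₖ₊₁⌋:
  k=1: m=8, d=15, a=1
  k=2: m=7, d=2, a=7
  k=3: m=7, d=15, a=1
  k=4: m=8, d=1, a=16
d=1 and a=2a₀=16 at k=4, so the next step gives (m, d) = (8, 15) again — its k=1 value — and the period has length 4.

[8; 1, 7, 1, 16]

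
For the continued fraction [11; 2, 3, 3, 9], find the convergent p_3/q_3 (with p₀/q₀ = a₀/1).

263/23

Using pₖ = aₖpₖ₋₁ + pₖ₋₂, qₖ = aₖqₖ₋₁ + qₖ₋₂ (with p₋₁=1, p₋₂=0, q₋₁=0, q₋₂=1):
  k=0: a=11, p=11, q=1
  k=1: a=2, p=23, q=2
  k=2: a=3, p=80, q=7
  k=3: a=3, p=263, q=23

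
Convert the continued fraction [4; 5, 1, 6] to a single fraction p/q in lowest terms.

171/41

Using pₖ = aₖpₖ₋₁ + pₖ₋₂ and qₖ = aₖqₖ₋₁ + qₖ₋₂:
  k=0: a=4, p=4, q=1
  k=1: a=5, p=21, q=5
  k=2: a=1, p=25, q=6
  k=3: a=6, p=171, q=41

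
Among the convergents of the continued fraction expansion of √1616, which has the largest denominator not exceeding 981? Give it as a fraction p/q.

√1616 = [40; 5, 80, …] (period length 2).
Convergents:
  p_0/q_0 = 40/1
  p_1/q_1 = 201/5
  p_2/q_2 = 16120/401
  p_3/q_3 = 80801/2010
q_2 = 401 ≤ 981 < 2010 = q_3, so the answer is 16120/401.

16120/401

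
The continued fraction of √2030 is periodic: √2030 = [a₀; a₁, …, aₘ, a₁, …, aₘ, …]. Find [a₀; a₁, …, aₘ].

a₀ = ⌊√2030⌋ = 45.
With m₀=0, d₀=1 and mₖ₊₁ = dₖaₖ − mₖ, dₖ₊₁ = (n − mₖ₊₁²)/dₖ, aₖ₊₁ = ⌊(a₀+mₖ₊₁)/dₖ₊₁⌋:
  k=1: m=45, d=5, a=18
  k=2: m=45, d=1, a=90
d=1 and a=2a₀=90 at k=2, so the next step gives (m, d) = (45, 5) again — its k=1 value — and the period has length 2.

[45; 18, 90]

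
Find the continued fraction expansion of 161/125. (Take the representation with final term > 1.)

[1; 3, 2, 8, 2]

161 = 1×125 + 36
125 = 3×36 + 17
36 = 2×17 + 2
17 = 8×2 + 1
2 = 2×1 + 0  (stop)
So 161/125 = [1; 3, 2, 8, 2].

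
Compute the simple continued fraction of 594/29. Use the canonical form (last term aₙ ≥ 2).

[20; 2, 14]

594 = 20×29 + 14
29 = 2×14 + 1
14 = 14×1 + 0  (stop)
So 594/29 = [20; 2, 14].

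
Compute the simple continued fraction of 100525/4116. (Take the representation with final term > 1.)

100525 = 24·4116 + 1741
4116 = 2·1741 + 634
1741 = 2·634 + 473
634 = 1·473 + 161
473 = 2·161 + 151
161 = 1·151 + 10
151 = 15·10 + 1
10 = 10·1 + 0  (stop)
So 100525/4116 = [24; 2, 2, 1, 2, 1, 15, 10].

[24; 2, 2, 1, 2, 1, 15, 10]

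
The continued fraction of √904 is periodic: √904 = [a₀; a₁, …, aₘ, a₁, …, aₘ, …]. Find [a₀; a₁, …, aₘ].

a₀ = ⌊√904⌋ = 30.
With m₀=0, d₀=1 and mₖ₊₁ = dₖaₖ − mₖ, dₖ₊₁ = (n − mₖ₊₁²)/dₖ, aₖ₊₁ = ⌊(a₀+mₖ₊₁)/dₖ₊₁⌋:
  k=1: m=30, d=4, a=15
  k=2: m=30, d=1, a=60
d=1 and a=2a₀=60 at k=2, so the next step gives (m, d) = (30, 4) again — its k=1 value — and the period has length 2.

[30; 15, 60]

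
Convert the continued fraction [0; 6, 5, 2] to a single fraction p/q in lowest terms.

11/68

Using pₖ = aₖpₖ₋₁ + pₖ₋₂ and qₖ = aₖqₖ₋₁ + qₖ₋₂:
  k=0: a=0, p=0, q=1
  k=1: a=6, p=1, q=6
  k=2: a=5, p=5, q=31
  k=3: a=2, p=11, q=68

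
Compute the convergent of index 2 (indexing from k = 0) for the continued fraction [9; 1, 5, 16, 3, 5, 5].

59/6

Using pₖ = aₖpₖ₋₁ + pₖ₋₂, qₖ = aₖqₖ₋₁ + qₖ₋₂ (with p₋₁=1, p₋₂=0, q₋₁=0, q₋₂=1):
  k=0: a=9, p=9, q=1
  k=1: a=1, p=10, q=1
  k=2: a=5, p=59, q=6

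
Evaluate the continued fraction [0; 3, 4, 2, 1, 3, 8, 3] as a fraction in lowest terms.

Using pₖ = aₖpₖ₋₁ + pₖ₋₂ and qₖ = aₖqₖ₋₁ + qₖ₋₂:
  k=0: a=0, p=0, q=1
  k=1: a=3, p=1, q=3
  k=2: a=4, p=4, q=13
  k=3: a=2, p=9, q=29
  k=4: a=1, p=13, q=42
  k=5: a=3, p=48, q=155
  k=6: a=8, p=397, q=1282
  k=7: a=3, p=1239, q=4001

1239/4001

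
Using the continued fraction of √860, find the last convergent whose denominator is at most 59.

1261/43

√860 = [29; 3, 14, 3, 58, …] (period length 4).
Convergents:
  p_0/q_0 = 29/1
  p_1/q_1 = 88/3
  p_2/q_2 = 1261/43
  p_3/q_3 = 3871/132
q_2 = 43 ≤ 59 < 132 = q_3, so the answer is 1261/43.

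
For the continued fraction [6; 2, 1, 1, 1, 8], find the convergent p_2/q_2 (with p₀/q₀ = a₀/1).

Using pₖ = aₖpₖ₋₁ + pₖ₋₂, qₖ = aₖqₖ₋₁ + qₖ₋₂ (with p₋₁=1, p₋₂=0, q₋₁=0, q₋₂=1):
  k=0: a=6, p=6, q=1
  k=1: a=2, p=13, q=2
  k=2: a=1, p=19, q=3

19/3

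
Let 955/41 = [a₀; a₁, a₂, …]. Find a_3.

955 = 23·41 + 12   →  a_0 = 23
41 = 3·12 + 5   →  a_1 = 3
12 = 2·5 + 2   →  a_2 = 2
5 = 2·2 + 1   →  a_3 = 2

2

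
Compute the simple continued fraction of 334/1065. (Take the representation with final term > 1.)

[0; 3, 5, 3, 3, 6]

334 = 0*1065 + 334
1065 = 3*334 + 63
334 = 5*63 + 19
63 = 3*19 + 6
19 = 3*6 + 1
6 = 6*1 + 0  (stop)
So 334/1065 = [0; 3, 5, 3, 3, 6].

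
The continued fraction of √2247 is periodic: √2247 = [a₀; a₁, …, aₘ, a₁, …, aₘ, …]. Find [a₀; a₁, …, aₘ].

a₀ = ⌊√2247⌋ = 47.
With m₀=0, d₀=1 and mₖ₊₁ = dₖaₖ − mₖ, dₖ₊₁ = (n − mₖ₊₁²)/dₖ, aₖ₊₁ = ⌊(a₀+mₖ₊₁)/dₖ₊₁⌋:
  k=1: m=47, d=38, a=2
  k=2: m=29, d=37, a=2
  k=3: m=45, d=6, a=15
  k=4: m=45, d=37, a=2
  k=5: m=29, d=38, a=2
  k=6: m=47, d=1, a=94
d=1 and a=2a₀=94 at k=6, so the next step gives (m, d) = (47, 38) again — its k=1 value — and the period has length 6.

[47; 2, 2, 15, 2, 2, 94]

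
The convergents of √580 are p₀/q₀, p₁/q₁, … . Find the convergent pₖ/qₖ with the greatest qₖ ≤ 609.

13896/577

√580 = [24; 12, 48, …] (period length 2).
Convergents:
  p_0/q_0 = 24/1
  p_1/q_1 = 289/12
  p_2/q_2 = 13896/577
  p_3/q_3 = 167041/6936
q_2 = 577 ≤ 609 < 6936 = q_3, so the answer is 13896/577.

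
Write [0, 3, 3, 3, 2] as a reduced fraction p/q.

Fold from the inside: start with 2/1.
  3 + 1/2 = 7/2
  3 + 2/7 = 23/7
  3 + 7/23 = 76/23
  0 + 23/76 = 23/76

23/76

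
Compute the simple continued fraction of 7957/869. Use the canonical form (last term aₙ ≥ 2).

7957 = 9*869 + 136
869 = 6*136 + 53
136 = 2*53 + 30
53 = 1*30 + 23
30 = 1*23 + 7
23 = 3*7 + 2
7 = 3*2 + 1
2 = 2*1 + 0  (stop)
So 7957/869 = [9; 6, 2, 1, 1, 3, 3, 2].

[9; 6, 2, 1, 1, 3, 3, 2]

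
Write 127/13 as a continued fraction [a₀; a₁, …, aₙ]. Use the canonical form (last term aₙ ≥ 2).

127 = 9×13 + 10
13 = 1×10 + 3
10 = 3×3 + 1
3 = 3×1 + 0  (stop)
So 127/13 = [9; 1, 3, 3].

[9; 1, 3, 3]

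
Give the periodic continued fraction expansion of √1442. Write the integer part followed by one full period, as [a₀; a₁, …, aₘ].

[37; 1, 36, 1, 74]

a₀ = ⌊√1442⌋ = 37.
With m₀=0, d₀=1 and mₖ₊₁ = dₖaₖ − mₖ, dₖ₊₁ = (n − mₖ₊₁²)/dₖ, aₖ₊₁ = ⌊(a₀+mₖ₊₁)/dₖ₊₁⌋:
  k=1: m=37, d=73, a=1
  k=2: m=36, d=2, a=36
  k=3: m=36, d=73, a=1
  k=4: m=37, d=1, a=74
d=1 and a=2a₀=74 at k=4, so the next step gives (m, d) = (37, 73) again — its k=1 value — and the period has length 4.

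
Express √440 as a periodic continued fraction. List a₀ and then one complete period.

a₀ = ⌊√440⌋ = 20.
With m₀=0, d₀=1 and mₖ₊₁ = dₖaₖ − mₖ, dₖ₊₁ = (n − mₖ₊₁²)/dₖ, aₖ₊₁ = ⌊(a₀+mₖ₊₁)/dₖ₊₁⌋:
  k=1: m=20, d=40, a=1
  k=2: m=20, d=1, a=40
d=1 and a=2a₀=40 at k=2, so the next step gives (m, d) = (20, 40) again — its k=1 value — and the period has length 2.

[20; 1, 40]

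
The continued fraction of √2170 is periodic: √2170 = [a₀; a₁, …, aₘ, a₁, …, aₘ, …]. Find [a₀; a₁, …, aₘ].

a₀ = ⌊√2170⌋ = 46.
With m₀=0, d₀=1 and mₖ₊₁ = dₖaₖ − mₖ, dₖ₊₁ = (n − mₖ₊₁²)/dₖ, aₖ₊₁ = ⌊(a₀+mₖ₊₁)/dₖ₊₁⌋:
  k=1: m=46, d=54, a=1
  k=2: m=8, d=39, a=1
  k=3: m=31, d=31, a=2
  k=4: m=31, d=39, a=1
  k=5: m=8, d=54, a=1
  k=6: m=46, d=1, a=92
d=1 and a=2a₀=92 at k=6, so the next step gives (m, d) = (46, 54) again — its k=1 value — and the period has length 6.

[46; 1, 1, 2, 1, 1, 92]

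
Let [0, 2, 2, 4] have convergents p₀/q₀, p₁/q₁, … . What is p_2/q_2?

Using pₖ = aₖpₖ₋₁ + pₖ₋₂, qₖ = aₖqₖ₋₁ + qₖ₋₂ (with p₋₁=1, p₋₂=0, q₋₁=0, q₋₂=1):
  k=0: a=0, p=0, q=1
  k=1: a=2, p=1, q=2
  k=2: a=2, p=2, q=5

2/5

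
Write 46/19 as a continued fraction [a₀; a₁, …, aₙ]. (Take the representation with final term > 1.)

[2; 2, 2, 1, 2]

46 = 2*19 + 8
19 = 2*8 + 3
8 = 2*3 + 2
3 = 1*2 + 1
2 = 2*1 + 0  (stop)
So 46/19 = [2; 2, 2, 1, 2].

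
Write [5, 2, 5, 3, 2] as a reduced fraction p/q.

Using pₖ = aₖpₖ₋₁ + pₖ₋₂ and qₖ = aₖqₖ₋₁ + qₖ₋₂:
  k=0: a=5, p=5, q=1
  k=1: a=2, p=11, q=2
  k=2: a=5, p=60, q=11
  k=3: a=3, p=191, q=35
  k=4: a=2, p=442, q=81

442/81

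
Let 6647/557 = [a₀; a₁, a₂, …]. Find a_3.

6647 = 11·557 + 520   →  a_0 = 11
557 = 1·520 + 37   →  a_1 = 1
520 = 14·37 + 2   →  a_2 = 14
37 = 18·2 + 1   →  a_3 = 18

18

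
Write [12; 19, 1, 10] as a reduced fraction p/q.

2639/219

Using pₖ = aₖpₖ₋₁ + pₖ₋₂ and qₖ = aₖqₖ₋₁ + qₖ₋₂:
  k=0: a=12, p=12, q=1
  k=1: a=19, p=229, q=19
  k=2: a=1, p=241, q=20
  k=3: a=10, p=2639, q=219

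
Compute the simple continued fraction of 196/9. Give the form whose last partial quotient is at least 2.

[21; 1, 3, 2]

196 = 21*9 + 7
9 = 1*7 + 2
7 = 3*2 + 1
2 = 2*1 + 0  (stop)
So 196/9 = [21; 1, 3, 2].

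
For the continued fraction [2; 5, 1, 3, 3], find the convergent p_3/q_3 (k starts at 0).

50/23

Using pₖ = aₖpₖ₋₁ + pₖ₋₂, qₖ = aₖqₖ₋₁ + qₖ₋₂ (with p₋₁=1, p₋₂=0, q₋₁=0, q₋₂=1):
  k=0: a=2, p=2, q=1
  k=1: a=5, p=11, q=5
  k=2: a=1, p=13, q=6
  k=3: a=3, p=50, q=23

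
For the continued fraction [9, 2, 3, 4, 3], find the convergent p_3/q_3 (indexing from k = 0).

Using pₖ = aₖpₖ₋₁ + pₖ₋₂, qₖ = aₖqₖ₋₁ + qₖ₋₂ (with p₋₁=1, p₋₂=0, q₋₁=0, q₋₂=1):
  k=0: a=9, p=9, q=1
  k=1: a=2, p=19, q=2
  k=2: a=3, p=66, q=7
  k=3: a=4, p=283, q=30

283/30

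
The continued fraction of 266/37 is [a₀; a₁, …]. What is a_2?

3

266 = 7·37 + 7   →  a_0 = 7
37 = 5·7 + 2   →  a_1 = 5
7 = 3·2 + 1   →  a_2 = 3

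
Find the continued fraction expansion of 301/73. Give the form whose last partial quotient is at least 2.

[4; 8, 9]

301 = 4·73 + 9
73 = 8·9 + 1
9 = 9·1 + 0  (stop)
So 301/73 = [4; 8, 9].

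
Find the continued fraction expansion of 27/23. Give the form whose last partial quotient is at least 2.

[1; 5, 1, 3]

27 = 1*23 + 4
23 = 5*4 + 3
4 = 1*3 + 1
3 = 3*1 + 0  (stop)
So 27/23 = [1; 5, 1, 3].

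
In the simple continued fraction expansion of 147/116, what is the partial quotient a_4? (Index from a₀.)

1

147 = 1·116 + 31   →  a_0 = 1
116 = 3·31 + 23   →  a_1 = 3
31 = 1·23 + 8   →  a_2 = 1
23 = 2·8 + 7   →  a_3 = 2
8 = 1·7 + 1   →  a_4 = 1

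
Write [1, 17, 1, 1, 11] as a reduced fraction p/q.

Fold from the inside: start with 11/1.
  1 + 1/11 = 12/11
  1 + 11/12 = 23/12
  17 + 12/23 = 403/23
  1 + 23/403 = 426/403

426/403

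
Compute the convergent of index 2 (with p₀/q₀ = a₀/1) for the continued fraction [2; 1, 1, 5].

Using pₖ = aₖpₖ₋₁ + pₖ₋₂, qₖ = aₖqₖ₋₁ + qₖ₋₂ (with p₋₁=1, p₋₂=0, q₋₁=0, q₋₂=1):
  k=0: a=2, p=2, q=1
  k=1: a=1, p=3, q=1
  k=2: a=1, p=5, q=2

5/2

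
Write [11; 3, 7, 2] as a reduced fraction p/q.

Using pₖ = aₖpₖ₋₁ + pₖ₋₂ and qₖ = aₖqₖ₋₁ + qₖ₋₂:
  k=0: a=11, p=11, q=1
  k=1: a=3, p=34, q=3
  k=2: a=7, p=249, q=22
  k=3: a=2, p=532, q=47

532/47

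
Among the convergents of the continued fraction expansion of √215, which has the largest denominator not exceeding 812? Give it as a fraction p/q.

3871/264

√215 = [14; 1, 1, 1, 28, …] (period length 4).
Convergents:
  p_0/q_0 = 14/1
  p_1/q_1 = 15/1
  p_2/q_2 = 29/2
  p_3/q_3 = 44/3
  p_4/q_4 = 1261/86
  p_5/q_5 = 1305/89
  p_6/q_6 = 2566/175
  p_7/q_7 = 3871/264
  p_8/q_8 = 110954/7567
q_7 = 264 ≤ 812 < 7567 = q_8, so the answer is 3871/264.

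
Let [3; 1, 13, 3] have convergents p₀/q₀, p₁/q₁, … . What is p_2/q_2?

Using pₖ = aₖpₖ₋₁ + pₖ₋₂, qₖ = aₖqₖ₋₁ + qₖ₋₂ (with p₋₁=1, p₋₂=0, q₋₁=0, q₋₂=1):
  k=0: a=3, p=3, q=1
  k=1: a=1, p=4, q=1
  k=2: a=13, p=55, q=14

55/14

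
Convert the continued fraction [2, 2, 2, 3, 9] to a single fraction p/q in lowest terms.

381/158

Using pₖ = aₖpₖ₋₁ + pₖ₋₂ and qₖ = aₖqₖ₋₁ + qₖ₋₂:
  k=0: a=2, p=2, q=1
  k=1: a=2, p=5, q=2
  k=2: a=2, p=12, q=5
  k=3: a=3, p=41, q=17
  k=4: a=9, p=381, q=158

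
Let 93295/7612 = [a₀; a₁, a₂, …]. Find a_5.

5

93295 = 12·7612 + 1951   →  a_0 = 12
7612 = 3·1951 + 1759   →  a_1 = 3
1951 = 1·1759 + 192   →  a_2 = 1
1759 = 9·192 + 31   →  a_3 = 9
192 = 6·31 + 6   →  a_4 = 6
31 = 5·6 + 1   →  a_5 = 5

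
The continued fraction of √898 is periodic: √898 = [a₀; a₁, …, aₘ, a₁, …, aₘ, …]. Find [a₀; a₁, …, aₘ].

a₀ = ⌊√898⌋ = 29.
With m₀=0, d₀=1 and mₖ₊₁ = dₖaₖ − mₖ, dₖ₊₁ = (n − mₖ₊₁²)/dₖ, aₖ₊₁ = ⌊(a₀+mₖ₊₁)/dₖ₊₁⌋:
  k=1: m=29, d=57, a=1
  k=2: m=28, d=2, a=28
  k=3: m=28, d=57, a=1
  k=4: m=29, d=1, a=58
d=1 and a=2a₀=58 at k=4, so the next step gives (m, d) = (29, 57) again — its k=1 value — and the period has length 4.

[29; 1, 28, 1, 58]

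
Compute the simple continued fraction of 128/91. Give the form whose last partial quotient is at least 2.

[1; 2, 2, 5, 1, 2]

128 = 1*91 + 37
91 = 2*37 + 17
37 = 2*17 + 3
17 = 5*3 + 2
3 = 1*2 + 1
2 = 2*1 + 0  (stop)
So 128/91 = [1; 2, 2, 5, 1, 2].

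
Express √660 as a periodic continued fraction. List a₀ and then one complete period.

[25; 1, 2, 4, 2, 1, 50]

a₀ = ⌊√660⌋ = 25.
With m₀=0, d₀=1 and mₖ₊₁ = dₖaₖ − mₖ, dₖ₊₁ = (n − mₖ₊₁²)/dₖ, aₖ₊₁ = ⌊(a₀+mₖ₊₁)/dₖ₊₁⌋:
  k=1: m=25, d=35, a=1
  k=2: m=10, d=16, a=2
  k=3: m=22, d=11, a=4
  k=4: m=22, d=16, a=2
  k=5: m=10, d=35, a=1
  k=6: m=25, d=1, a=50
d=1 and a=2a₀=50 at k=6, so the next step gives (m, d) = (25, 35) again — its k=1 value — and the period has length 6.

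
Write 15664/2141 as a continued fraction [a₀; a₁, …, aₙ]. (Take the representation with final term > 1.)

[7; 3, 6, 6, 2, 8]

15664 = 7·2141 + 677
2141 = 3·677 + 110
677 = 6·110 + 17
110 = 6·17 + 8
17 = 2·8 + 1
8 = 8·1 + 0  (stop)
So 15664/2141 = [7; 3, 6, 6, 2, 8].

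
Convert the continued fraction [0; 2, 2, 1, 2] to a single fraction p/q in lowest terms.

8/19

Fold from the inside: start with 2/1.
  1 + 1/2 = 3/2
  2 + 2/3 = 8/3
  2 + 3/8 = 19/8
  0 + 8/19 = 8/19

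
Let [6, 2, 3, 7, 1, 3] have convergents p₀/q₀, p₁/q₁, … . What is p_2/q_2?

Using pₖ = aₖpₖ₋₁ + pₖ₋₂, qₖ = aₖqₖ₋₁ + qₖ₋₂ (with p₋₁=1, p₋₂=0, q₋₁=0, q₋₂=1):
  k=0: a=6, p=6, q=1
  k=1: a=2, p=13, q=2
  k=2: a=3, p=45, q=7

45/7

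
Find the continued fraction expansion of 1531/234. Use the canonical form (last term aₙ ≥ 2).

1531 = 6×234 + 127
234 = 1×127 + 107
127 = 1×107 + 20
107 = 5×20 + 7
20 = 2×7 + 6
7 = 1×6 + 1
6 = 6×1 + 0  (stop)
So 1531/234 = [6; 1, 1, 5, 2, 1, 6].

[6; 1, 1, 5, 2, 1, 6]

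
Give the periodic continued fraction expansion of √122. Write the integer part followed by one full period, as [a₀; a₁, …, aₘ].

a₀ = ⌊√122⌋ = 11.

[11; 22]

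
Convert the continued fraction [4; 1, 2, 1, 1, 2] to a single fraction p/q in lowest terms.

85/18

Using pₖ = aₖpₖ₋₁ + pₖ₋₂ and qₖ = aₖqₖ₋₁ + qₖ₋₂:
  k=0: a=4, p=4, q=1
  k=1: a=1, p=5, q=1
  k=2: a=2, p=14, q=3
  k=3: a=1, p=19, q=4
  k=4: a=1, p=33, q=7
  k=5: a=2, p=85, q=18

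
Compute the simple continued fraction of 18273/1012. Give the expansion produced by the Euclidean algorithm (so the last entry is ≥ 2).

18273 = 18·1012 + 57
1012 = 17·57 + 43
57 = 1·43 + 14
43 = 3·14 + 1
14 = 14·1 + 0  (stop)
So 18273/1012 = [18; 17, 1, 3, 14].

[18; 17, 1, 3, 14]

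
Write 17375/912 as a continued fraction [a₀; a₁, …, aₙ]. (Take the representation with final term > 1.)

17375 = 19×912 + 47
912 = 19×47 + 19
47 = 2×19 + 9
19 = 2×9 + 1
9 = 9×1 + 0  (stop)
So 17375/912 = [19; 19, 2, 2, 9].

[19; 19, 2, 2, 9]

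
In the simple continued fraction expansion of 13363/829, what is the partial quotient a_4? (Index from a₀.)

13363 = 16·829 + 99   →  a_0 = 16
829 = 8·99 + 37   →  a_1 = 8
99 = 2·37 + 25   →  a_2 = 2
37 = 1·25 + 12   →  a_3 = 1
25 = 2·12 + 1   →  a_4 = 2

2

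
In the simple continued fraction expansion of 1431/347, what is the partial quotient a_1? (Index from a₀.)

8

1431 = 4·347 + 43   →  a_0 = 4
347 = 8·43 + 3   →  a_1 = 8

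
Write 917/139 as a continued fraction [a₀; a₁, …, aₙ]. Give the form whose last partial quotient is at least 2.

[6; 1, 1, 2, 13, 2]

917 = 6×139 + 83
139 = 1×83 + 56
83 = 1×56 + 27
56 = 2×27 + 2
27 = 13×2 + 1
2 = 2×1 + 0  (stop)
So 917/139 = [6; 1, 1, 2, 13, 2].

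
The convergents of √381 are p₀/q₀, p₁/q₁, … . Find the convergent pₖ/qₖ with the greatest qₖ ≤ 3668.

√381 = [19; 1, 1, 12, 1, 1, 38, …] (period length 6).
Convergents:
  p_0/q_0 = 19/1
  p_1/q_1 = 20/1
  p_2/q_2 = 39/2
  p_3/q_3 = 488/25
  p_4/q_4 = 527/27
  p_5/q_5 = 1015/52
  p_6/q_6 = 39097/2003
  p_7/q_7 = 40112/2055
  p_8/q_8 = 79209/4058
q_7 = 2055 ≤ 3668 < 4058 = q_8, so the answer is 40112/2055.

40112/2055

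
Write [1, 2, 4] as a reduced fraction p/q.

13/9

Fold from the inside: start with 4/1.
  2 + 1/4 = 9/4
  1 + 4/9 = 13/9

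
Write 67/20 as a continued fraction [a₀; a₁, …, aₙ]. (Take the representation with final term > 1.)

[3; 2, 1, 6]

67 = 3*20 + 7
20 = 2*7 + 6
7 = 1*6 + 1
6 = 6*1 + 0  (stop)
So 67/20 = [3; 2, 1, 6].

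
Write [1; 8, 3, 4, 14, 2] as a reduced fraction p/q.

Fold from the inside: start with 2/1.
  14 + 1/2 = 29/2
  4 + 2/29 = 118/29
  3 + 29/118 = 383/118
  8 + 118/383 = 3182/383
  1 + 383/3182 = 3565/3182

3565/3182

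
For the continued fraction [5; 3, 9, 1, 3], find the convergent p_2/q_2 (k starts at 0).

149/28

Using pₖ = aₖpₖ₋₁ + pₖ₋₂, qₖ = aₖqₖ₋₁ + qₖ₋₂ (with p₋₁=1, p₋₂=0, q₋₁=0, q₋₂=1):
  k=0: a=5, p=5, q=1
  k=1: a=3, p=16, q=3
  k=2: a=9, p=149, q=28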